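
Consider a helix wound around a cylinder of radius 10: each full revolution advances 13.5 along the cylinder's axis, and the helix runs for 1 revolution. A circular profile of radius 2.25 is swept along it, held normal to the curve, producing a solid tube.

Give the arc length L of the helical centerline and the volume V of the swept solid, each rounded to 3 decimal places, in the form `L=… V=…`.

L=64.266 V=1022.103

2πR = 2π·10 = 62.831853
per-turn = √(62.831853² + 13.5²) = √(3947.8418 + 182.25) = √4130.0918 = 64.265790
L = 1 × 64.265790 = 64.265790
V = π·2.25² × L = 15.904313 × 64.265790 = 1022.103227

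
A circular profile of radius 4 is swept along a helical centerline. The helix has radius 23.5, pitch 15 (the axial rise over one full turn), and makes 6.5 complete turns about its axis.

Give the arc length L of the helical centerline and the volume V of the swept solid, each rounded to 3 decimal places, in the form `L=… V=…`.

2πR = 2π·23.5 = 147.654855
per-turn = √(147.654855² + 15²) = √(21801.9561 + 225) = √22026.9561 = 148.414811
L = 6.5 × 148.414811 = 964.696271
V = π·4² × L = 50.265482 × 964.696271 = 48490.923509

L=964.696 V=48490.924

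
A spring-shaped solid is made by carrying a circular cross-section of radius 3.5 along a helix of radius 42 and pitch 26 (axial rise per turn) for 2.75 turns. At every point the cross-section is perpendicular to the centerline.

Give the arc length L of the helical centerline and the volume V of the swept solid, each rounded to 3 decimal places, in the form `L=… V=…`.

2πR = 2π·42 = 263.893783
per-turn = √(263.893783² + 26²) = √(69639.9287 + 676) = √70315.9287 = 265.171508
L = 2.75 × 265.171508 = 729.221647
V = π·3.5² × L = 38.484510 × 729.221647 = 28063.737771

L=729.222 V=28063.738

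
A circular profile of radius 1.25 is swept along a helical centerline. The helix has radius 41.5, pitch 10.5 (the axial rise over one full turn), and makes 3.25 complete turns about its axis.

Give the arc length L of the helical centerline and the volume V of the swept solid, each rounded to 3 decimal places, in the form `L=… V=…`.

L=848.131 V=4163.255

2πR = 2π·41.5 = 260.752190
per-turn = √(260.752190² + 10.5²) = √(67991.7047 + 110.25) = √68101.9547 = 260.963512
L = 3.25 × 260.963512 = 848.131415
V = π·1.25² × L = 4.908739 × 848.131415 = 4163.255347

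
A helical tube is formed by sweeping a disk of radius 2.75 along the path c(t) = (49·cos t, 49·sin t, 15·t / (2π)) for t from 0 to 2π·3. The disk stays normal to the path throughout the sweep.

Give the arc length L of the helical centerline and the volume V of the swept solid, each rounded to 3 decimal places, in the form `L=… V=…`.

L=924.724 V=21969.861

2πR = 2π·49 = 307.876080
per-turn = √(307.876080² + 15²) = √(94787.6807 + 225) = √95012.6807 = 308.241270
L = 3 × 308.241270 = 924.723811
V = π·2.75² × L = 23.758294 × 924.723811 = 21969.860572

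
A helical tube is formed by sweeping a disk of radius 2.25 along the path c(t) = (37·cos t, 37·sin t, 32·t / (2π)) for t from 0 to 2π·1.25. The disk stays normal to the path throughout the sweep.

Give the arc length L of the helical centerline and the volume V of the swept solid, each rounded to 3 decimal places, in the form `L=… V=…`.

L=293.337 V=4665.329

2πR = 2π·37 = 232.477856
per-turn = √(232.477856² + 32²) = √(54045.9537 + 1024) = √55069.9537 = 234.669882
L = 1.25 × 234.669882 = 293.337353
V = π·2.25² × L = 15.904313 × 293.337353 = 4665.329020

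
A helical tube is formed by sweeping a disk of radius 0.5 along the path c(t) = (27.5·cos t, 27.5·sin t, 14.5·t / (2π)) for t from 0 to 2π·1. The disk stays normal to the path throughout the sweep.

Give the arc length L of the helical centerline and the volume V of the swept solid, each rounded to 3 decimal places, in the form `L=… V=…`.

2πR = 2π·27.5 = 172.787596
per-turn = √(172.787596² + 14.5²) = √(29855.5533 + 210.25) = √30065.8033 = 173.394935
L = 1 × 173.394935 = 173.394935
V = π·0.5² × L = 0.785398 × 173.394935 = 136.184063

L=173.395 V=136.184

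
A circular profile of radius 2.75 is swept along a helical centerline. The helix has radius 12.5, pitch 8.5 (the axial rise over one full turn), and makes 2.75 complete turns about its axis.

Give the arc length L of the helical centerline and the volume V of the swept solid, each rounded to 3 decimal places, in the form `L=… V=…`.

2πR = 2π·12.5 = 78.539816
per-turn = √(78.539816² + 8.5²) = √(6168.5028 + 72.25) = √6240.7528 = 78.998435
L = 2.75 × 78.998435 = 217.245697
V = π·2.75² × L = 23.758294 × 217.245697 = 5161.387225

L=217.246 V=5161.387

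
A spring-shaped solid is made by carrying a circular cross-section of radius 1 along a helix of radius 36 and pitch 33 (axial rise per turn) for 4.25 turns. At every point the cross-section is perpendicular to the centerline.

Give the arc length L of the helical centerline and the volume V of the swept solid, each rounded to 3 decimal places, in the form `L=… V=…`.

L=971.504 V=3052.070

2πR = 2π·36 = 226.194671
per-turn = √(226.194671² + 33²) = √(51164.0292 + 1089) = √52253.0292 = 228.589215
L = 4.25 × 228.589215 = 971.504164
V = π·1² × L = 3.141593 × 971.504164 = 3052.070344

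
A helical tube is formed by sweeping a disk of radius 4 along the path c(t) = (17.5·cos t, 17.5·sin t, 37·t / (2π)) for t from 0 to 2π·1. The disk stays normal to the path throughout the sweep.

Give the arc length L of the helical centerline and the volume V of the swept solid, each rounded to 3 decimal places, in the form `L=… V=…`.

L=116.014 V=5831.503

2πR = 2π·17.5 = 109.955743
per-turn = √(109.955743² + 37²) = √(12090.2654 + 1369) = √13459.2654 = 116.014074
L = 1 × 116.014074 = 116.014074
V = π·4² × L = 50.265482 × 116.014074 = 5831.503407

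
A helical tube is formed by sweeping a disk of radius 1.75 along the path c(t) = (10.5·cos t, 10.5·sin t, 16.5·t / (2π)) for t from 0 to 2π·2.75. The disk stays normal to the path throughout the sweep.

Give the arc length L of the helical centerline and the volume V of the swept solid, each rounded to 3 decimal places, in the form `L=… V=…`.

2πR = 2π·10.5 = 65.973446
per-turn = √(65.973446² + 16.5²) = √(4352.4955 + 272.25) = √4624.7455 = 68.005482
L = 2.75 × 68.005482 = 187.015075
V = π·1.75² × L = 9.621128 × 187.015075 = 1799.295878

L=187.015 V=1799.296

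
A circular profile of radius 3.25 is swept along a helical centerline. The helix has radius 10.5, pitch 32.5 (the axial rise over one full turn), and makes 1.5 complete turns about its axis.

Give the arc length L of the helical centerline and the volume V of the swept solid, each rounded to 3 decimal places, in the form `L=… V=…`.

2πR = 2π·10.5 = 65.973446
per-turn = √(65.973446² + 32.5²) = √(4352.4955 + 1056.25) = √5408.7455 = 73.544174
L = 1.5 × 73.544174 = 110.316261
V = π·3.25² × L = 33.183072 × 110.316261 = 3660.632480

L=110.316 V=3660.632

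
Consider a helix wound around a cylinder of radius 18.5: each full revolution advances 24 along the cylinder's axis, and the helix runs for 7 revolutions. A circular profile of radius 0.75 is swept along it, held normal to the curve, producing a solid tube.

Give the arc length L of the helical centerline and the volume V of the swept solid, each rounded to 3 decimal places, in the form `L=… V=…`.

2πR = 2π·18.5 = 116.238928
per-turn = √(116.238928² + 24²) = √(13511.4884 + 576) = √14087.4884 = 118.690726
L = 7 × 118.690726 = 830.835082
V = π·0.75² × L = 1.767146 × 830.835082 = 1468.206781

L=830.835 V=1468.207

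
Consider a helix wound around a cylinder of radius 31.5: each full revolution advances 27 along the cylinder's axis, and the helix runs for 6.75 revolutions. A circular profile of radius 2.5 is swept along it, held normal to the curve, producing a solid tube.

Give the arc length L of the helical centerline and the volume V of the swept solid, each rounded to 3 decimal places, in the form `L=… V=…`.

L=1348.336 V=26474.518

2πR = 2π·31.5 = 197.920337
per-turn = √(197.920337² + 27²) = √(39172.4599 + 729) = √39901.4599 = 199.753498
L = 6.75 × 199.753498 = 1348.336110
V = π·2.5² × L = 19.634954 × 1348.336110 = 26474.517609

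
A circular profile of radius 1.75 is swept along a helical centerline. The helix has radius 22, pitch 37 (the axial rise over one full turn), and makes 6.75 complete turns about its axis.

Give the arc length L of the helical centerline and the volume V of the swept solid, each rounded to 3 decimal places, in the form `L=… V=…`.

2πR = 2π·22 = 138.230077
per-turn = √(138.230077² + 37²) = √(19107.5541 + 1369) = √20476.5541 = 143.096311
L = 6.75 × 143.096311 = 965.900097
V = π·1.75² × L = 9.621128 × 965.900097 = 9293.047986

L=965.900 V=9293.048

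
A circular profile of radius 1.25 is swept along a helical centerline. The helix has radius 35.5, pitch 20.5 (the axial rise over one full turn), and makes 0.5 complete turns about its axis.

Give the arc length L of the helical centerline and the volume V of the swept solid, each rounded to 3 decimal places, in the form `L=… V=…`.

L=111.997 V=549.762

2πR = 2π·35.5 = 223.053078
per-turn = √(223.053078² + 20.5²) = √(49752.6758 + 420.25) = √50172.9258 = 223.993138
L = 0.5 × 223.993138 = 111.996569
V = π·1.25² × L = 4.908739 × 111.996569 = 549.761872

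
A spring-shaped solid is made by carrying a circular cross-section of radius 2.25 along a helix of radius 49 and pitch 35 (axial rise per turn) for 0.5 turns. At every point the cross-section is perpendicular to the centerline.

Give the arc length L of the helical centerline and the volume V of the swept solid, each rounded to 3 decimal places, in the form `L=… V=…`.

2πR = 2π·49 = 307.876080
per-turn = √(307.876080² + 35²) = √(94787.6807 + 1225) = √96012.6807 = 309.859130
L = 0.5 × 309.859130 = 154.929565
V = π·2.25² × L = 15.904313 × 154.929565 = 2464.048268

L=154.930 V=2464.048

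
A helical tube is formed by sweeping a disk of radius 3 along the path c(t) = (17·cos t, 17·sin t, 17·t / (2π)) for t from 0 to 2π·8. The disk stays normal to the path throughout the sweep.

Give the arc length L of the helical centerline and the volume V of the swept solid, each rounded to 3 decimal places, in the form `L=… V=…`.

L=865.268 V=24464.878

2πR = 2π·17 = 106.814150
per-turn = √(106.814150² + 17²) = √(11409.2627 + 289) = √11698.2627 = 108.158507
L = 8 × 108.158507 = 865.268058
V = π·3² × L = 28.274334 × 865.268058 = 24464.877967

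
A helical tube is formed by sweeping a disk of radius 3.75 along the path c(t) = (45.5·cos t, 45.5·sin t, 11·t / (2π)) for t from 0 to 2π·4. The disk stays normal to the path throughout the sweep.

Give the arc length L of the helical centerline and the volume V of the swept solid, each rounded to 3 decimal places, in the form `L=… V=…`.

2πR = 2π·45.5 = 285.884931
per-turn = √(285.884931² + 11²) = √(81730.1940 + 121) = √81851.1940 = 286.096477
L = 4 × 286.096477 = 1144.385907
V = π·3.75² × L = 44.178647 × 1144.385907 = 50557.420675

L=1144.386 V=50557.421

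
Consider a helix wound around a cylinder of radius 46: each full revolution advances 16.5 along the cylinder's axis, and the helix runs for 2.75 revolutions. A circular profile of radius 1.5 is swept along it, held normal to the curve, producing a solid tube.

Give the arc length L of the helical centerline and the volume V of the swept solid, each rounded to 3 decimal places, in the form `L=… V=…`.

L=796.117 V=5627.420

2πR = 2π·46 = 289.026524
per-turn = √(289.026524² + 16.5²) = √(83536.3317 + 272.25) = √83808.5817 = 289.497119
L = 2.75 × 289.497119 = 796.117076
V = π·1.5² × L = 7.068583 × 796.117076 = 5627.420004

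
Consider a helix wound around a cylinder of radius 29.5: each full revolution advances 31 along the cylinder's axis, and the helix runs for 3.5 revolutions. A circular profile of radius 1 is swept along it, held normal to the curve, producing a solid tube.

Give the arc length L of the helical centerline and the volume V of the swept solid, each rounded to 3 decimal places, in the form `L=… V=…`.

L=657.749 V=2066.381

2πR = 2π·29.5 = 185.353967
per-turn = √(185.353967² + 31²) = √(34356.0929 + 961) = √35317.0929 = 187.928425
L = 3.5 × 187.928425 = 657.749487
V = π·1² × L = 3.141593 × 657.749487 = 2066.380958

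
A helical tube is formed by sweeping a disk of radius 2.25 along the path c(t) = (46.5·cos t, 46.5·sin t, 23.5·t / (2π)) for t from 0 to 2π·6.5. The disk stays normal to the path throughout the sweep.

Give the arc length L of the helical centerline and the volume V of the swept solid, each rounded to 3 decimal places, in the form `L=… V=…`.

L=1905.226 V=30301.309

2πR = 2π·46.5 = 292.168117
per-turn = √(292.168117² + 23.5²) = √(85362.2085 + 552.25) = √85914.4585 = 293.111683
L = 6.5 × 293.111683 = 1905.225937
V = π·2.25² × L = 15.904313 × 1905.225937 = 30301.309270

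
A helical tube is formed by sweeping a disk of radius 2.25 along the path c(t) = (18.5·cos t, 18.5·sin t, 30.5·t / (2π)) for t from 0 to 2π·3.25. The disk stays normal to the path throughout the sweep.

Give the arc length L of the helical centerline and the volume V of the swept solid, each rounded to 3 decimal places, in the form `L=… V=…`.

2πR = 2π·18.5 = 116.238928
per-turn = √(116.238928² + 30.5²) = √(13511.4884 + 930.25) = √14441.7384 = 120.173784
L = 3.25 × 120.173784 = 390.564799
V = π·2.25² × L = 15.904313 × 390.564799 = 6211.664733

L=390.565 V=6211.665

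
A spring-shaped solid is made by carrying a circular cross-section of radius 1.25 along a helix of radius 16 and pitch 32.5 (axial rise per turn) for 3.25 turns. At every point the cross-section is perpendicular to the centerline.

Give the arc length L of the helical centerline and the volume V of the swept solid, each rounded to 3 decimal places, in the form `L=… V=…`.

L=343.375 V=1685.537

2πR = 2π·16 = 100.530965
per-turn = √(100.530965² + 32.5²) = √(10106.4749 + 1056.25) = √11162.7249 = 105.653797
L = 3.25 × 105.653797 = 343.374842
V = π·1.25² × L = 4.908739 × 343.374842 = 1685.537312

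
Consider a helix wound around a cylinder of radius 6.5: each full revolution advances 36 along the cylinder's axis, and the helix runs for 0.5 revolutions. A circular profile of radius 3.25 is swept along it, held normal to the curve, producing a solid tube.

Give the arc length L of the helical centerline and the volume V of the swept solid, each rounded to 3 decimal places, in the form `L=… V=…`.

L=27.221 V=903.281

2πR = 2π·6.5 = 40.840704
per-turn = √(40.840704² + 36²) = √(1667.9631 + 1296) = √2963.9631 = 54.442292
L = 0.5 × 54.442292 = 27.221146
V = π·3.25² × L = 33.183072 × 27.221146 = 903.281256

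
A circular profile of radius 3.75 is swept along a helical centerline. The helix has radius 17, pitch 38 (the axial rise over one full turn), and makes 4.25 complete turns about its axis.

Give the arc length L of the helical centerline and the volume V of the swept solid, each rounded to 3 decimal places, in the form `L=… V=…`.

2πR = 2π·17 = 106.814150
per-turn = √(106.814150² + 38²) = √(11409.2627 + 1444) = √12853.2627 = 113.372231
L = 4.25 × 113.372231 = 481.831980
V = π·3.75² × L = 44.178647 × 481.831980 = 21286.684825

L=481.832 V=21286.685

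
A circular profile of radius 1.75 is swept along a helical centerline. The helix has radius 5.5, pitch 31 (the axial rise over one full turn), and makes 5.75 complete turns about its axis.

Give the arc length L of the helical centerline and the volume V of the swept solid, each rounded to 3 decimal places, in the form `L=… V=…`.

L=266.940 V=2568.265

2πR = 2π·5.5 = 34.557519
per-turn = √(34.557519² + 31²) = √(1194.2221 + 961) = √2155.2221 = 46.424370
L = 5.75 × 46.424370 = 266.940128
V = π·1.75² × L = 9.621128 × 266.940128 = 2568.265004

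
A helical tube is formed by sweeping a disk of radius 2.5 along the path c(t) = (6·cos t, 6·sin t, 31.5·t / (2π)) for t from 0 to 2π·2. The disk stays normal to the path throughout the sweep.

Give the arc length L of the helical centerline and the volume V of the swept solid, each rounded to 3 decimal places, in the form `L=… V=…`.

2πR = 2π·6 = 37.699112
per-turn = √(37.699112² + 31.5²) = √(1421.2230 + 992.25) = √2413.4730 = 49.127111
L = 2 × 49.127111 = 98.254222
V = π·2.5² × L = 19.634954 × 98.254222 = 1929.217137

L=98.254 V=1929.217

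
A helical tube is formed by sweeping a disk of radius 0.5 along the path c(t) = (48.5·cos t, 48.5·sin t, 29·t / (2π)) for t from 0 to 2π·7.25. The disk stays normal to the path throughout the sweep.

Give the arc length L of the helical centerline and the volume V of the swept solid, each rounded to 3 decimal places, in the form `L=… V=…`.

2πR = 2π·48.5 = 304.734487
per-turn = √(304.734487² + 29²) = √(92863.1078 + 841) = √93704.1078 = 306.111267
L = 7.25 × 306.111267 = 2219.306686
V = π·0.5² × L = 0.785398 × 2219.306686 = 1743.039395

L=2219.307 V=1743.039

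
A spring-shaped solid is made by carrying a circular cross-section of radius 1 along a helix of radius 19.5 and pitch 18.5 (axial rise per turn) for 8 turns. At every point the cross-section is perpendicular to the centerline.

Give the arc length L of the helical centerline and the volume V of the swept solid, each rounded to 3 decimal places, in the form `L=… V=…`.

L=991.287 V=3114.221

2πR = 2π·19.5 = 122.522113
per-turn = √(122.522113² + 18.5²) = √(15011.6683 + 342.25) = √15353.9183 = 123.910929
L = 8 × 123.910929 = 991.287431
V = π·1² × L = 3.141593 × 991.287431 = 3114.221311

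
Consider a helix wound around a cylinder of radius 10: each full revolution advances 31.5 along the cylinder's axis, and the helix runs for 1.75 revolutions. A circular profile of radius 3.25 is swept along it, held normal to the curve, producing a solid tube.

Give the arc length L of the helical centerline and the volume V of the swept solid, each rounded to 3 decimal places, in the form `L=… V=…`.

2πR = 2π·10 = 62.831853
per-turn = √(62.831853² + 31.5²) = √(3947.8418 + 992.25) = √4940.0918 = 70.285786
L = 1.75 × 70.285786 = 123.000126
V = π·3.25² × L = 33.183072 × 123.000126 = 4081.522089

L=123.000 V=4081.522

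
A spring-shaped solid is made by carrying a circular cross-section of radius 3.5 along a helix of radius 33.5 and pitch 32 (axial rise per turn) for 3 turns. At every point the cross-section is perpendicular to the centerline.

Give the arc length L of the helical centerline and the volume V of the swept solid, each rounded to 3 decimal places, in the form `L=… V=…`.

2πR = 2π·33.5 = 210.486708
per-turn = √(210.486708² + 32²) = √(44304.6542 + 1024) = √45328.6542 = 212.905270
L = 3 × 212.905270 = 638.715811
V = π·3.5² × L = 38.484510 × 638.715811 = 24580.665025

L=638.716 V=24580.665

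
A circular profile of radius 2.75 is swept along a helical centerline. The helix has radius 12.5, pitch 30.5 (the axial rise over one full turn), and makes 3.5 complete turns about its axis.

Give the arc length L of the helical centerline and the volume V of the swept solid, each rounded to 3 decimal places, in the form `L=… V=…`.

L=294.889 V=7006.068

2πR = 2π·12.5 = 78.539816
per-turn = √(78.539816² + 30.5²) = √(6168.5028 + 930.25) = √7098.7528 = 84.254096
L = 3.5 × 84.254096 = 294.889337
V = π·2.75² × L = 23.758294 × 294.889337 = 7006.067701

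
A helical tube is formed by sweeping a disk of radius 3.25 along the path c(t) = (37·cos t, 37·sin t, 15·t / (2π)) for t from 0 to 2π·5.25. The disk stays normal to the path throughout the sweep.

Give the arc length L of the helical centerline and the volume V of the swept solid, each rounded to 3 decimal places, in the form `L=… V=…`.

2πR = 2π·37 = 232.477856
per-turn = √(232.477856² + 15²) = √(54045.9537 + 225) = √54270.9537 = 232.961271
L = 5.25 × 232.961271 = 1223.046672
V = π·3.25² × L = 33.183072 × 1223.046672 = 40584.446263

L=1223.047 V=40584.446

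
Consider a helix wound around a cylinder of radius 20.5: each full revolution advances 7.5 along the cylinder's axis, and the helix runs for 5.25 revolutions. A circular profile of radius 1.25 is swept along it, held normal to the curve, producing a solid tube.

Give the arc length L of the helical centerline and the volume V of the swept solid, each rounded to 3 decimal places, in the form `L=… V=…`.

2πR = 2π·20.5 = 128.805299
per-turn = √(128.805299² + 7.5²) = √(16590.8050 + 56.25) = √16647.0550 = 129.023467
L = 5.25 × 129.023467 = 677.373201
V = π·1.25² × L = 4.908739 × 677.373201 = 3325.047925

L=677.373 V=3325.048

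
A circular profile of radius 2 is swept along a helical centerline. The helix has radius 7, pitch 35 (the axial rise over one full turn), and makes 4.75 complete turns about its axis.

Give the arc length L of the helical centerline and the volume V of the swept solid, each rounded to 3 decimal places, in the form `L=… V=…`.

L=266.992 V=3355.125

2πR = 2π·7 = 43.982297
per-turn = √(43.982297² + 35²) = √(1934.4425 + 1225) = √3159.4425 = 56.208918
L = 4.75 × 56.208918 = 266.992360
V = π·2² × L = 12.566371 × 266.992360 = 3355.124953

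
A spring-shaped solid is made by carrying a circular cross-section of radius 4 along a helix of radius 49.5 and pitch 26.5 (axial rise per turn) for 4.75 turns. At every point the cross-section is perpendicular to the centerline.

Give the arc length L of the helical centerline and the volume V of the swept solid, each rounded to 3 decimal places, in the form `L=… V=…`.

2πR = 2π·49.5 = 311.017673
per-turn = √(311.017673² + 26.5²) = √(96731.9927 + 702.25) = √97434.2427 = 312.144586
L = 4.75 × 312.144586 = 1482.686785
V = π·4² × L = 50.265482 × 1482.686785 = 74527.966569

L=1482.687 V=74527.967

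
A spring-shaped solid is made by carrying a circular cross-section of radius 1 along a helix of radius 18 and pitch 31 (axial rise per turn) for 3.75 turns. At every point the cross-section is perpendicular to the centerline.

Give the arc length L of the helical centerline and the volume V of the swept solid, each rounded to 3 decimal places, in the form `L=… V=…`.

2πR = 2π·18 = 113.097336
per-turn = √(113.097336² + 31²) = √(12791.0073 + 961) = √13752.0073 = 117.268953
L = 3.75 × 117.268953 = 439.758573
V = π·1² × L = 3.141593 × 439.758573 = 1381.542303

L=439.759 V=1381.542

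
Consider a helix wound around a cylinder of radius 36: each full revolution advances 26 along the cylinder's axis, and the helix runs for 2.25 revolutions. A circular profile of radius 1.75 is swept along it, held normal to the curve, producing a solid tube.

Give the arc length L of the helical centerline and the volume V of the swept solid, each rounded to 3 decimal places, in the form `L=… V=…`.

2πR = 2π·36 = 226.194671
per-turn = √(226.194671² + 26²) = √(51164.0292 + 676) = √51840.0292 = 227.684056
L = 2.25 × 227.684056 = 512.289125
V = π·1.75² × L = 9.621128 × 512.289125 = 4928.798992

L=512.289 V=4928.799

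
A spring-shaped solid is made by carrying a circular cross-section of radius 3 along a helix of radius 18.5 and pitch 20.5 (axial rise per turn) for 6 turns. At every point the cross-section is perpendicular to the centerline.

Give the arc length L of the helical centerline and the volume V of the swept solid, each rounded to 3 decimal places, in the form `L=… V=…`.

2πR = 2π·18.5 = 116.238928
per-turn = √(116.238928² + 20.5²) = √(13511.4884 + 420.25) = √13931.7384 = 118.032785
L = 6 × 118.032785 = 708.196712
V = π·3² × L = 28.274334 × 708.196712 = 20023.790298

L=708.197 V=20023.790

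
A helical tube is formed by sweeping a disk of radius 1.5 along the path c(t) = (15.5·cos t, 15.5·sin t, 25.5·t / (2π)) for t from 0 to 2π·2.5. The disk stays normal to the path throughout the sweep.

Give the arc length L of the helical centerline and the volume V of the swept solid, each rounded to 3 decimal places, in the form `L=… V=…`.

L=251.681 V=1779.029

2πR = 2π·15.5 = 97.389372
per-turn = √(97.389372² + 25.5²) = √(9484.6898 + 650.25) = √10134.9398 = 100.672438
L = 2.5 × 100.672438 = 251.681096
V = π·1.5² × L = 7.068583 × 251.681096 = 1779.028833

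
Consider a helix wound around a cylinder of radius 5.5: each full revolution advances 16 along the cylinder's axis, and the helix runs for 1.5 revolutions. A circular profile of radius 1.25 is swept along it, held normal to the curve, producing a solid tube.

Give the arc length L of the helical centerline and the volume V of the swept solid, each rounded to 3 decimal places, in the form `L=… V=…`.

L=57.123 V=280.400

2πR = 2π·5.5 = 34.557519
per-turn = √(34.557519² + 16²) = √(1194.2221 + 256) = √1450.2221 = 38.081782
L = 1.5 × 38.081782 = 57.122673
V = π·1.25² × L = 4.908739 × 57.122673 = 280.400267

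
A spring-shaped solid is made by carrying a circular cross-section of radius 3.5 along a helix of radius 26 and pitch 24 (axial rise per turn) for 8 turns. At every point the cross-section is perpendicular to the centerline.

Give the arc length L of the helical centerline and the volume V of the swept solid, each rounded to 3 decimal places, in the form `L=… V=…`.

L=1320.931 V=50835.376

2πR = 2π·26 = 163.362818
per-turn = √(163.362818² + 24²) = √(26687.4103 + 576) = √27263.4103 = 165.116354
L = 8 × 165.116354 = 1320.930831
V = π·3.5² × L = 38.484510 × 1320.930831 = 50835.375768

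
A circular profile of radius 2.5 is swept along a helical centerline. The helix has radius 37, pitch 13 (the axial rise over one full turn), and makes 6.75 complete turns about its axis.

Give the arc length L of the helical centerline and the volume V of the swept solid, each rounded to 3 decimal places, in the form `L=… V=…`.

L=1571.677 V=30859.807

2πR = 2π·37 = 232.477856
per-turn = √(232.477856² + 13²) = √(54045.9537 + 169) = √54214.9537 = 232.841048
L = 6.75 × 232.841048 = 1571.677075
V = π·2.5² × L = 19.634954 × 1571.677075 = 30859.807203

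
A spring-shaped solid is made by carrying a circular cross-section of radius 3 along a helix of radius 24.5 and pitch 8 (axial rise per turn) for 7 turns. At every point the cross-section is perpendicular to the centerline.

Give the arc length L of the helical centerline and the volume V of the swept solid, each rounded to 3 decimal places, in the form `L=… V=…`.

2πR = 2π·24.5 = 153.938040
per-turn = √(153.938040² + 8²) = √(23696.9202 + 64) = √23760.9202 = 154.145776
L = 7 × 154.145776 = 1079.020430
V = π·3² × L = 28.274334 × 1079.020430 = 30508.583901

L=1079.020 V=30508.584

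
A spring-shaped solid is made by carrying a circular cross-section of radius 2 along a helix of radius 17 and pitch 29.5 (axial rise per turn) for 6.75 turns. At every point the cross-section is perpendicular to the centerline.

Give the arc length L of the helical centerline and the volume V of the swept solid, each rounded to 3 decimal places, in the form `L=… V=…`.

2πR = 2π·17 = 106.814150
per-turn = √(106.814150² + 29.5²) = √(11409.2627 + 870.25) = √12279.5127 = 110.812963
L = 6.75 × 110.812963 = 747.987498
V = π·2² × L = 12.566371 × 747.987498 = 9399.488112

L=747.987 V=9399.488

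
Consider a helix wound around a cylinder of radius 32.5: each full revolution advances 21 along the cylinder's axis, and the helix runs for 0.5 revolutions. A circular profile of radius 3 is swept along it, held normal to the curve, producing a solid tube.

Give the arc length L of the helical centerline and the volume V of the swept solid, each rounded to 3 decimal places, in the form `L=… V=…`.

L=102.640 V=2902.085

2πR = 2π·32.5 = 204.203522
per-turn = √(204.203522² + 21²) = √(41699.0786 + 441) = √42140.0786 = 205.280488
L = 0.5 × 205.280488 = 102.640244
V = π·3² × L = 28.274334 × 102.640244 = 2902.084523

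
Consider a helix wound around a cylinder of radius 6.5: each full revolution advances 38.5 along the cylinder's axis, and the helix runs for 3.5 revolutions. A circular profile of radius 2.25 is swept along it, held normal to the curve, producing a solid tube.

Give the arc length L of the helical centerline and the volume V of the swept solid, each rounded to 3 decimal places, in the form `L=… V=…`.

2πR = 2π·6.5 = 40.840704
per-turn = √(40.840704² + 38.5²) = √(1667.9631 + 1482.25) = √3150.2131 = 56.126760
L = 3.5 × 56.126760 = 196.443659
V = π·2.25² × L = 15.904313 × 196.443659 = 3124.301396

L=196.444 V=3124.301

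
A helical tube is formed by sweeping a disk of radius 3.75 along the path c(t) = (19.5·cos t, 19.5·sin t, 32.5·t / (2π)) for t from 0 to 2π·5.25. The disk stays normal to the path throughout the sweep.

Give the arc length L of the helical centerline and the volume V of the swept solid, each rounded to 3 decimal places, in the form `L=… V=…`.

2πR = 2π·19.5 = 122.522113
per-turn = √(122.522113² + 32.5²) = √(15011.6683 + 1056.25) = √16067.9183 = 126.759293
L = 5.25 × 126.759293 = 665.486287
V = π·3.75² × L = 44.178647 × 665.486287 = 29400.283544

L=665.486 V=29400.284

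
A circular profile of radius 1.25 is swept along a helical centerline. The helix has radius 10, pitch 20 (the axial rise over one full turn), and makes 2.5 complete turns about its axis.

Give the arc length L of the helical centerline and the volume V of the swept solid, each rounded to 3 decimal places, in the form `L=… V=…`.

2πR = 2π·10 = 62.831853
per-turn = √(62.831853² + 20²) = √(3947.8418 + 400) = √4347.8418 = 65.938166
L = 2.5 × 65.938166 = 164.845415
V = π·1.25² × L = 4.908739 × 164.845415 = 809.183041

L=164.845 V=809.183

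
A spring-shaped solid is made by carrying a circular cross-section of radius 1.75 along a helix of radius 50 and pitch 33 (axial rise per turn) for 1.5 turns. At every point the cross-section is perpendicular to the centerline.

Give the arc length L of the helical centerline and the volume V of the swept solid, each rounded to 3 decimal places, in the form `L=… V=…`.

2πR = 2π·50 = 314.159265
per-turn = √(314.159265² + 33²) = √(98696.0440 + 1089) = √99785.0440 = 315.887708
L = 1.5 × 315.887708 = 473.831562
V = π·1.75² × L = 9.621128 × 473.831562 = 4558.793871

L=473.832 V=4558.794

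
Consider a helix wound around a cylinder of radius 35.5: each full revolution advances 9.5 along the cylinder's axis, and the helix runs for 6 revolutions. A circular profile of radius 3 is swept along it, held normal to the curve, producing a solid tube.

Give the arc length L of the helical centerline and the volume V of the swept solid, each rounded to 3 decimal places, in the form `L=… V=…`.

L=1339.532 V=37874.368

2πR = 2π·35.5 = 223.053078
per-turn = √(223.053078² + 9.5²) = √(49752.6758 + 90.25) = √49842.9258 = 223.255293
L = 6 × 223.255293 = 1339.531757
V = π·3² × L = 28.274334 × 1339.531757 = 37874.368146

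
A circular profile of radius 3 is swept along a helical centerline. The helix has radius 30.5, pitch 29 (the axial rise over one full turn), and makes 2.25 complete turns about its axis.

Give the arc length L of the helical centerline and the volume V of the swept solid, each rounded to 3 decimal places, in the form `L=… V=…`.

2πR = 2π·30.5 = 191.637152
per-turn = √(191.637152² + 29²) = √(36724.7980 + 841) = √37565.7980 = 193.818982
L = 2.25 × 193.818982 = 436.092711
V = π·3² × L = 28.274334 × 436.092711 = 12330.230904

L=436.093 V=12330.231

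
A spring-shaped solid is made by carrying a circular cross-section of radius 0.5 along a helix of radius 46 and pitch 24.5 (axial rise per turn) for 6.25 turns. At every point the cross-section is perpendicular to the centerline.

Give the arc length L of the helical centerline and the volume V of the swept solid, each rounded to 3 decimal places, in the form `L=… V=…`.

L=1812.894 V=1423.844

2πR = 2π·46 = 289.026524
per-turn = √(289.026524² + 24.5²) = √(83536.3317 + 600.25) = √84136.5817 = 290.063065
L = 6.25 × 290.063065 = 1812.894156
V = π·0.5² × L = 0.785398 × 1812.894156 = 1423.843741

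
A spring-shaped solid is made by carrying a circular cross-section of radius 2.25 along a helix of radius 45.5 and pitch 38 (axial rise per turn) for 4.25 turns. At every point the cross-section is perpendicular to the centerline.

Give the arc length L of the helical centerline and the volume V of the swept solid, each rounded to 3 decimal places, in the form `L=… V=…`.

2πR = 2π·45.5 = 285.884931
per-turn = √(285.884931² + 38²) = √(81730.1940 + 1444) = √83174.1940 = 288.399366
L = 4.25 × 288.399366 = 1225.697304
V = π·2.25² × L = 15.904313 × 1225.697304 = 19493.873325

L=1225.697 V=19493.873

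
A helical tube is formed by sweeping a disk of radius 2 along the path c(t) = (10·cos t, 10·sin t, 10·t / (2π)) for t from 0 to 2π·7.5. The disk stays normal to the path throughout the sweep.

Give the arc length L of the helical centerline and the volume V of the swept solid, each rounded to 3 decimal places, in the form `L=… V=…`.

2πR = 2π·10 = 62.831853
per-turn = √(62.831853² + 10²) = √(3947.8418 + 100) = √4047.8418 = 63.622651
L = 7.5 × 63.622651 = 477.169885
V = π·2² × L = 12.566371 × 477.169885 = 5996.293619

L=477.170 V=5996.294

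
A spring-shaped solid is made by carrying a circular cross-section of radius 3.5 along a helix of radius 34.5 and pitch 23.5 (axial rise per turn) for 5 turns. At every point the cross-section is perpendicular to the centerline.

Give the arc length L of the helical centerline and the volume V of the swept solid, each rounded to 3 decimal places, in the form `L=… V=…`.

L=1090.200 V=41955.811

2πR = 2π·34.5 = 216.769893
per-turn = √(216.769893² + 23.5²) = √(46989.1866 + 552.25) = √47541.4366 = 218.039988
L = 5 × 218.039988 = 1090.199942
V = π·3.5² × L = 38.484510 × 1090.199942 = 41955.810582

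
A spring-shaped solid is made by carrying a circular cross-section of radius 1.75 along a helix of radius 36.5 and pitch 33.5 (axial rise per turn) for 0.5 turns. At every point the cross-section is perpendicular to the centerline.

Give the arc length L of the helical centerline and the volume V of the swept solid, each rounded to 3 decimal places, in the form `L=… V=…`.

L=115.885 V=1114.945

2πR = 2π·36.5 = 229.336264
per-turn = √(229.336264² + 33.5²) = √(52595.1219 + 1122.25) = √53717.3719 = 231.770084
L = 0.5 × 231.770084 = 115.885042
V = π·1.75² × L = 9.621128 × 115.885042 = 1114.944765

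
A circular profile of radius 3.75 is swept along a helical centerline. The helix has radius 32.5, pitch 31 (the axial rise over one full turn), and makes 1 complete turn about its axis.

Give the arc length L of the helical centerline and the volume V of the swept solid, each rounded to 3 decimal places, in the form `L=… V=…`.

L=206.543 V=9124.797

2πR = 2π·32.5 = 204.203522
per-turn = √(204.203522² + 31²) = √(41699.0786 + 961) = √42660.0786 = 206.543164
L = 1 × 206.543164 = 206.543164
V = π·3.75² × L = 44.178647 × 206.543164 = 9124.797469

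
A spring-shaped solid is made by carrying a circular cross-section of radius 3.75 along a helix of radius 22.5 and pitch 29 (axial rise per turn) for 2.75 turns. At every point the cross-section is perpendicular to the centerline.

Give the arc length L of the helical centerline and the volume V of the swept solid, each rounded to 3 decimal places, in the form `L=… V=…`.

2πR = 2π·22.5 = 141.371669
per-turn = √(141.371669² + 29²) = √(19985.9489 + 841) = √20826.9489 = 144.315449
L = 2.75 × 144.315449 = 396.867486
V = π·3.75² × L = 44.178647 × 396.867486 = 17533.068431

L=396.867 V=17533.068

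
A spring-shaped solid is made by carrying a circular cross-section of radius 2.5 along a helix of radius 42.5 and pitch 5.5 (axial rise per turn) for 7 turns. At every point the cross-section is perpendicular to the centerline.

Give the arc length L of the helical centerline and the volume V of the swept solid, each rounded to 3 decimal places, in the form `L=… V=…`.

L=1869.644 V=36710.375

2πR = 2π·42.5 = 267.035376
per-turn = √(267.035376² + 5.5²) = √(71307.8918 + 30.25) = √71338.1418 = 267.092010
L = 7 × 267.092010 = 1869.644070
V = π·2.5² × L = 19.634954 × 1869.644070 = 36710.375468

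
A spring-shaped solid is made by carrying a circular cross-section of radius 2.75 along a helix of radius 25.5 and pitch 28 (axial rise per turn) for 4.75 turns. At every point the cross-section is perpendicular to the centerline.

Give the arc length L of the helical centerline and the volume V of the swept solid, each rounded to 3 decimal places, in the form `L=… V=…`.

2πR = 2π·25.5 = 160.221225
per-turn = √(160.221225² + 28²) = √(25670.8410 + 784) = √26454.8410 = 162.649442
L = 4.75 × 162.649442 = 772.584850
V = π·2.75² × L = 23.758294 × 772.584850 = 18355.298359

L=772.585 V=18355.298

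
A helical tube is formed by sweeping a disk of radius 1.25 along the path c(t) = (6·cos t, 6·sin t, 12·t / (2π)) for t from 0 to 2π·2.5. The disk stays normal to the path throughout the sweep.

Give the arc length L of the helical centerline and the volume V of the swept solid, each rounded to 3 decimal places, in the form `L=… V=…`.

L=98.907 V=485.510

2πR = 2π·6 = 37.699112
per-turn = √(37.699112² + 12²) = √(1421.2230 + 144) = √1565.2230 = 39.562900
L = 2.5 × 39.562900 = 98.907249
V = π·1.25² × L = 4.908739 × 98.907249 = 485.509825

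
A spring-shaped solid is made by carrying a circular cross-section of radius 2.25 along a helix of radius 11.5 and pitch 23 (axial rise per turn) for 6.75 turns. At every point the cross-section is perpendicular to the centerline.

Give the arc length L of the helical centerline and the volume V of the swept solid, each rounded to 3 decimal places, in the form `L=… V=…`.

2πR = 2π·11.5 = 72.256631
per-turn = √(72.256631² + 23²) = √(5221.0207 + 529) = √5750.0207 = 75.828891
L = 6.75 × 75.828891 = 511.845015
V = π·2.25² × L = 15.904313 × 511.845015 = 8140.543229

L=511.845 V=8140.543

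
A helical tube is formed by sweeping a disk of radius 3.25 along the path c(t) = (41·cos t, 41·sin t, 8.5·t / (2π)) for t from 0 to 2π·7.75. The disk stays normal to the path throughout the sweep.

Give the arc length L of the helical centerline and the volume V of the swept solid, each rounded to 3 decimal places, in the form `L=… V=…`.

L=1997.569 V=66285.464

2πR = 2π·41 = 257.610598
per-turn = √(257.610598² + 8.5²) = √(66363.2200 + 72.25) = √66435.4700 = 257.750790
L = 7.75 × 257.750790 = 1997.568626
V = π·3.25² × L = 33.183072 × 1997.568626 = 66285.464355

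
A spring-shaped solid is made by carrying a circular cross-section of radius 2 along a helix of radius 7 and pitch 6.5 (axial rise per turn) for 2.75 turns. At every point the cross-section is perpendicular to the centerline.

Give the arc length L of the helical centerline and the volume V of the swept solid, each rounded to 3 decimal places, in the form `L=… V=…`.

2πR = 2π·7 = 43.982297
per-turn = √(43.982297² + 6.5²) = √(1934.4425 + 42.25) = √1976.6925 = 44.460010
L = 2.75 × 44.460010 = 122.265027
V = π·2² × L = 12.566371 × 122.265027 = 1536.427638

L=122.265 V=1536.428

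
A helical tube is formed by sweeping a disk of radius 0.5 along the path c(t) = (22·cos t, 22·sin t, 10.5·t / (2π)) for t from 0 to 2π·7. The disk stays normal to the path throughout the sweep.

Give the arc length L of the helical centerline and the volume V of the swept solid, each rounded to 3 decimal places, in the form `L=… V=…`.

2πR = 2π·22 = 138.230077
per-turn = √(138.230077² + 10.5²) = √(19107.5541 + 110.25) = √19217.8041 = 138.628295
L = 7 × 138.628295 = 970.398064
V = π·0.5² × L = 0.785398 × 970.398064 = 762.148857

L=970.398 V=762.149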